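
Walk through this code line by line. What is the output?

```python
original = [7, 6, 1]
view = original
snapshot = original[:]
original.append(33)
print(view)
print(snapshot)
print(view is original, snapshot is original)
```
[7, 6, 1, 33]
[7, 6, 1]
True False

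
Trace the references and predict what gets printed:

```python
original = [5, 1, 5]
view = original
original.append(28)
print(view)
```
[5, 1, 5, 28]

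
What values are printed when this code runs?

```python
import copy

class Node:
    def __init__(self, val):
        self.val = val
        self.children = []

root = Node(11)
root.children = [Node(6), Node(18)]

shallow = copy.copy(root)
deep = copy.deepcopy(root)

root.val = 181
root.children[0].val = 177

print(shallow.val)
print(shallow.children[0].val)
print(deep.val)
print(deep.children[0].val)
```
11
177
11
6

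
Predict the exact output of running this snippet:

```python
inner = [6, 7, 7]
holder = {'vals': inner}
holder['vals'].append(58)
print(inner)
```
[6, 7, 7, 58]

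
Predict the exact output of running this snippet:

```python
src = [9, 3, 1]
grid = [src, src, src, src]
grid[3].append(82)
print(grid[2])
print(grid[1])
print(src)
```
[9, 3, 1, 82]
[9, 3, 1, 82]
[9, 3, 1, 82]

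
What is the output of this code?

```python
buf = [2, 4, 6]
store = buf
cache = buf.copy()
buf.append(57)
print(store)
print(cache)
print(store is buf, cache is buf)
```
[2, 4, 6, 57]
[2, 4, 6]
True False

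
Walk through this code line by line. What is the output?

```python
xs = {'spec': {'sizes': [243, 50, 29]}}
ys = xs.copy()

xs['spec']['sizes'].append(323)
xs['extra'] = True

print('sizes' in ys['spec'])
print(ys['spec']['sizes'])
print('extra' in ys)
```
True
[243, 50, 29, 323]
False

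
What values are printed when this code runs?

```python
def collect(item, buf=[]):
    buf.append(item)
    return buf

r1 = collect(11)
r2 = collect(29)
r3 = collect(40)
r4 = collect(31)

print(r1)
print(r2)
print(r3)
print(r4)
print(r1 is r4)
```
[11, 29, 40, 31]
[11, 29, 40, 31]
[11, 29, 40, 31]
[11, 29, 40, 31]
True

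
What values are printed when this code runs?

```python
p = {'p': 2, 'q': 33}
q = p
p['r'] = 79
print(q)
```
{'p': 2, 'q': 33, 'r': 79}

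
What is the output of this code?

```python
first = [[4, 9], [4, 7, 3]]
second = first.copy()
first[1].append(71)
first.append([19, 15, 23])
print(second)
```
[[4, 9], [4, 7, 3, 71]]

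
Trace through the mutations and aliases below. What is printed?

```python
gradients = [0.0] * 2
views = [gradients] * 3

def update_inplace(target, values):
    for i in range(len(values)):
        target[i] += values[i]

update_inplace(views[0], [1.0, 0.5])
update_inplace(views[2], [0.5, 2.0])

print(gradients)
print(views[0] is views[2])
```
[1.5, 2.5]
True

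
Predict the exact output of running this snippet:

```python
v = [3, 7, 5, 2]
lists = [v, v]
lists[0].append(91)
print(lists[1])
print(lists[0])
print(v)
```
[3, 7, 5, 2, 91]
[3, 7, 5, 2, 91]
[3, 7, 5, 2, 91]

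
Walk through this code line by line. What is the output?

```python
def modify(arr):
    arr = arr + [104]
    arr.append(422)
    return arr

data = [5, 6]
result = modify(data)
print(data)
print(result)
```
[5, 6]
[5, 6, 104, 422]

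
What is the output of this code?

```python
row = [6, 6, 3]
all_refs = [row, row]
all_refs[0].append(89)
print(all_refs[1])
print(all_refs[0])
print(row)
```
[6, 6, 3, 89]
[6, 6, 3, 89]
[6, 6, 3, 89]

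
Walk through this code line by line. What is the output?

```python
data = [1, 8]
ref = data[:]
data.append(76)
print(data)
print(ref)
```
[1, 8, 76]
[1, 8]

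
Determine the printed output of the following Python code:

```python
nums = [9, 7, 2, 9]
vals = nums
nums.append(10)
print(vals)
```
[9, 7, 2, 9, 10]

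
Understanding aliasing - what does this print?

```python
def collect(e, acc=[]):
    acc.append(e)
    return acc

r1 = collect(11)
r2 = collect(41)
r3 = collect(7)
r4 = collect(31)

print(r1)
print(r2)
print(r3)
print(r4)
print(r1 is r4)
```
[11, 41, 7, 31]
[11, 41, 7, 31]
[11, 41, 7, 31]
[11, 41, 7, 31]
True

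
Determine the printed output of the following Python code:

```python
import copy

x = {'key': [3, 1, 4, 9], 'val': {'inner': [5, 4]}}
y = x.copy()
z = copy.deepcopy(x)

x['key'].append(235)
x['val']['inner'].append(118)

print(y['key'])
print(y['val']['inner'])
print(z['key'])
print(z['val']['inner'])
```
[3, 1, 4, 9, 235]
[5, 4, 118]
[3, 1, 4, 9]
[5, 4]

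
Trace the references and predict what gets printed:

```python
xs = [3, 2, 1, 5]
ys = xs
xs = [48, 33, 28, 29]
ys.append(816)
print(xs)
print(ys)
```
[48, 33, 28, 29]
[3, 2, 1, 5, 816]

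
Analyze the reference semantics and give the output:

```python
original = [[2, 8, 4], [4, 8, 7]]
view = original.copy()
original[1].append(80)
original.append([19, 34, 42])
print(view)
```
[[2, 8, 4], [4, 8, 7, 80]]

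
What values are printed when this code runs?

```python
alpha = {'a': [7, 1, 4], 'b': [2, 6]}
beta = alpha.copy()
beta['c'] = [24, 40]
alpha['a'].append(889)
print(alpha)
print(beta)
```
{'a': [7, 1, 4, 889], 'b': [2, 6]}
{'a': [7, 1, 4, 889], 'b': [2, 6], 'c': [24, 40]}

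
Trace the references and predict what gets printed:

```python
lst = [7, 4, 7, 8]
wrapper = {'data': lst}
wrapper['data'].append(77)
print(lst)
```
[7, 4, 7, 8, 77]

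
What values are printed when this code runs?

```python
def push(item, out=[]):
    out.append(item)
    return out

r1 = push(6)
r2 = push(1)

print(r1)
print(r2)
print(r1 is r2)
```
[6, 1]
[6, 1]
True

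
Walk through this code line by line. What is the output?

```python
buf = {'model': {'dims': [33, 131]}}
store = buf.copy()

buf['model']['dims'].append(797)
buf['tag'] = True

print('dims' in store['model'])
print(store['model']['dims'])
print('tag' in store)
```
True
[33, 131, 797]
False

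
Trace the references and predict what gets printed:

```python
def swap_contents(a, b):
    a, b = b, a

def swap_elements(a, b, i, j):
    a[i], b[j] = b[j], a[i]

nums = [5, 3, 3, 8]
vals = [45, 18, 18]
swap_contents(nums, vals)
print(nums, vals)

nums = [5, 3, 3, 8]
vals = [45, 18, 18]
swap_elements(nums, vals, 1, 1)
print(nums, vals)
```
[5, 3, 3, 8] [45, 18, 18]
[5, 18, 3, 8] [45, 3, 18]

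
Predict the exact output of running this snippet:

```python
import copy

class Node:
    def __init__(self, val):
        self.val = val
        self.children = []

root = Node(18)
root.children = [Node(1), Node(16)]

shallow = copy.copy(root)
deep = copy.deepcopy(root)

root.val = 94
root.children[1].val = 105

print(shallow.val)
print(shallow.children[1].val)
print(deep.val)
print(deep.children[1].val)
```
18
105
18
16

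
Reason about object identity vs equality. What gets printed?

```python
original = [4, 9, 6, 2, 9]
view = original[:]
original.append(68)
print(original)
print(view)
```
[4, 9, 6, 2, 9, 68]
[4, 9, 6, 2, 9]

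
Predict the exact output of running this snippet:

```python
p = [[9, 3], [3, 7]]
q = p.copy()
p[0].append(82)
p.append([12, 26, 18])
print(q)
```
[[9, 3, 82], [3, 7]]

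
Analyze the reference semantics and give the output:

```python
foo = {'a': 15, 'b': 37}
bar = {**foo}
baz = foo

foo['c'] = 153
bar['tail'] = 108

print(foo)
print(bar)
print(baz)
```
{'a': 15, 'b': 37, 'c': 153}
{'a': 15, 'b': 37, 'tail': 108}
{'a': 15, 'b': 37, 'c': 153}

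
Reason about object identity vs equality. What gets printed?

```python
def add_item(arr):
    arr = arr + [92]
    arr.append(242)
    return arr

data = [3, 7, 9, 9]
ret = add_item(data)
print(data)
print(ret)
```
[3, 7, 9, 9]
[3, 7, 9, 9, 92, 242]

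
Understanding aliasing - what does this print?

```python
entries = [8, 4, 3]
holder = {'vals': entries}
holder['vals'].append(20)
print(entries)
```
[8, 4, 3, 20]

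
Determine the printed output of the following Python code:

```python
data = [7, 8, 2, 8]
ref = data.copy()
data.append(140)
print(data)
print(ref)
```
[7, 8, 2, 8, 140]
[7, 8, 2, 8]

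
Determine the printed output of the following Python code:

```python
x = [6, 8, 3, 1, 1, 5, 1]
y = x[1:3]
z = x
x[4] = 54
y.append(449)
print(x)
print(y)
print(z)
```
[6, 8, 3, 1, 54, 5, 1]
[8, 3, 449]
[6, 8, 3, 1, 54, 5, 1]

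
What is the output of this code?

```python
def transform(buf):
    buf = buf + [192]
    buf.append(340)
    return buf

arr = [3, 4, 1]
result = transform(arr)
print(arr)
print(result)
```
[3, 4, 1]
[3, 4, 1, 192, 340]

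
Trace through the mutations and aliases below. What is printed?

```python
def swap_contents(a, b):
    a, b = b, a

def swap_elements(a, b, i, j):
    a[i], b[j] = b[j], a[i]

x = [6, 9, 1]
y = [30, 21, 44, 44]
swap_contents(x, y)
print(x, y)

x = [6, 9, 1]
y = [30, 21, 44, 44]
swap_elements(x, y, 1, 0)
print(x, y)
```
[6, 9, 1] [30, 21, 44, 44]
[6, 30, 1] [9, 21, 44, 44]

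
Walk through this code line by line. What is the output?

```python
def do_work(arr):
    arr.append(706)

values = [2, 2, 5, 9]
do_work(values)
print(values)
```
[2, 2, 5, 9, 706]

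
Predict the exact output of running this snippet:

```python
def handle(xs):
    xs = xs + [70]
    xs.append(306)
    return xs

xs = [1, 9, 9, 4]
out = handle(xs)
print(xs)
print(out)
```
[1, 9, 9, 4]
[1, 9, 9, 4, 70, 306]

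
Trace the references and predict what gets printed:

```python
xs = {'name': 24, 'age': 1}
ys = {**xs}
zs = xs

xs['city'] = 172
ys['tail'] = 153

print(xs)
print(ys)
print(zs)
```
{'name': 24, 'age': 1, 'city': 172}
{'name': 24, 'age': 1, 'tail': 153}
{'name': 24, 'age': 1, 'city': 172}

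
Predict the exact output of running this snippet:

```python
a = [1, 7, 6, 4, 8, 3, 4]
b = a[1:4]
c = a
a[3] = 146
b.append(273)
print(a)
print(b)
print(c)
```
[1, 7, 6, 146, 8, 3, 4]
[7, 6, 4, 273]
[1, 7, 6, 146, 8, 3, 4]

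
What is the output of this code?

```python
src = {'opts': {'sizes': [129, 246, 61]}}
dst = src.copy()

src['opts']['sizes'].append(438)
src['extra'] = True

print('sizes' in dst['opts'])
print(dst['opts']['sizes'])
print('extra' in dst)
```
True
[129, 246, 61, 438]
False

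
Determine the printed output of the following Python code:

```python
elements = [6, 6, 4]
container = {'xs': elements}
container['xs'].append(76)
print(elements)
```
[6, 6, 4, 76]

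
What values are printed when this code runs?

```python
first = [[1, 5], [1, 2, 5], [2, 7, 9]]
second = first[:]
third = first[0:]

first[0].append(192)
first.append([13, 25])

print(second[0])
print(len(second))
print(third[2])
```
[1, 5, 192]
3
[2, 7, 9]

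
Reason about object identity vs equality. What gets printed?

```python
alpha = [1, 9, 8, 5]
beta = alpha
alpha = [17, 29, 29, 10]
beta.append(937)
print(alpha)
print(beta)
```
[17, 29, 29, 10]
[1, 9, 8, 5, 937]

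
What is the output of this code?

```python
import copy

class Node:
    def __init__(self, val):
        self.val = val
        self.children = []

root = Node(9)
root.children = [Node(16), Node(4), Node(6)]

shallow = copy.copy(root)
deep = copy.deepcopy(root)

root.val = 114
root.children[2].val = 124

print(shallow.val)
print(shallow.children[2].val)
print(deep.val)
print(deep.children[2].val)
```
9
124
9
6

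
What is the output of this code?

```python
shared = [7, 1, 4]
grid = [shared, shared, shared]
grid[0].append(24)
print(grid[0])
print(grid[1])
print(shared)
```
[7, 1, 4, 24]
[7, 1, 4, 24]
[7, 1, 4, 24]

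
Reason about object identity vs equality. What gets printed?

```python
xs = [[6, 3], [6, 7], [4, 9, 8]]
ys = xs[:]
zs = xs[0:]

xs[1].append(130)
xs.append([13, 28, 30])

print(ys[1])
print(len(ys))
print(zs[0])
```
[6, 7, 130]
3
[6, 3]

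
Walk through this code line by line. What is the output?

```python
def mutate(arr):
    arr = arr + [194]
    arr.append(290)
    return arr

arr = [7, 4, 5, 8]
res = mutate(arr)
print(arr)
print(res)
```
[7, 4, 5, 8]
[7, 4, 5, 8, 194, 290]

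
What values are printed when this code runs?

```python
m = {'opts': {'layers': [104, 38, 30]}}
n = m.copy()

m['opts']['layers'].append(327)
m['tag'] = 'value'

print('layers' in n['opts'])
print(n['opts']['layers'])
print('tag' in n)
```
True
[104, 38, 30, 327]
False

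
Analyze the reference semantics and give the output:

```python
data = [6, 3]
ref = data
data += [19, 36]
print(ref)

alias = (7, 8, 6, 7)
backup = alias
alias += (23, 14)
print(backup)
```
[6, 3, 19, 36]
(7, 8, 6, 7)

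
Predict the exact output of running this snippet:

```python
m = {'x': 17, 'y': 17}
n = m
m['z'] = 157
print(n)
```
{'x': 17, 'y': 17, 'z': 157}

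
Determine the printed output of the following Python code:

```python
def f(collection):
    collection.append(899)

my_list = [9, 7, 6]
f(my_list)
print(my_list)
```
[9, 7, 6, 899]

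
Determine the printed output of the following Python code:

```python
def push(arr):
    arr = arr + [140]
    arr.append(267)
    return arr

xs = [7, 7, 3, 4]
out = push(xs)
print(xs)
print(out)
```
[7, 7, 3, 4]
[7, 7, 3, 4, 140, 267]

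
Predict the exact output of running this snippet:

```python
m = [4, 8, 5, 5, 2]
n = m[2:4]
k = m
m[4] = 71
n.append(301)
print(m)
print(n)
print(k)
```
[4, 8, 5, 5, 71]
[5, 5, 301]
[4, 8, 5, 5, 71]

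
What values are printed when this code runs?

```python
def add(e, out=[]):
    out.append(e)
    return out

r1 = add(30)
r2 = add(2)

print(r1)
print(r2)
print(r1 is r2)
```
[30, 2]
[30, 2]
True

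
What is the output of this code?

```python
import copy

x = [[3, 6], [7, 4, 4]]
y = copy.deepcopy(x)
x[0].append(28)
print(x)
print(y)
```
[[3, 6, 28], [7, 4, 4]]
[[3, 6], [7, 4, 4]]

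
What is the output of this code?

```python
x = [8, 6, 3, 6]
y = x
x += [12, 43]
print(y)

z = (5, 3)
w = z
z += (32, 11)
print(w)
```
[8, 6, 3, 6, 12, 43]
(5, 3)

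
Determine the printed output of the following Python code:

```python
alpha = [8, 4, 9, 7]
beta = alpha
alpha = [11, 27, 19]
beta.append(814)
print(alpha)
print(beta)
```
[11, 27, 19]
[8, 4, 9, 7, 814]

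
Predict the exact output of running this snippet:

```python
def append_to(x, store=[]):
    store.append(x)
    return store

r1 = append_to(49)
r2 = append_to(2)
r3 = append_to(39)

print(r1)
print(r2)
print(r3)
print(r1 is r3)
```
[49, 2, 39]
[49, 2, 39]
[49, 2, 39]
True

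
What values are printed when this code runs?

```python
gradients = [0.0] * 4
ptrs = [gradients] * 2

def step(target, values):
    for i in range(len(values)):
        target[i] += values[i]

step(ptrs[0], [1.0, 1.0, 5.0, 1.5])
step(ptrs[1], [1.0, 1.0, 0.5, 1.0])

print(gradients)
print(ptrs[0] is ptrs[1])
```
[2.0, 2.0, 5.5, 2.5]
True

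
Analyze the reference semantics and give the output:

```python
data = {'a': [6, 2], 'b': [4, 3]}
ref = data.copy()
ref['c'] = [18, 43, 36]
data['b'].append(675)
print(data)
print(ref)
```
{'a': [6, 2], 'b': [4, 3, 675]}
{'a': [6, 2], 'b': [4, 3, 675], 'c': [18, 43, 36]}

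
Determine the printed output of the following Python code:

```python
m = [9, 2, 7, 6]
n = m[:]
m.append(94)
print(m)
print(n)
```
[9, 2, 7, 6, 94]
[9, 2, 7, 6]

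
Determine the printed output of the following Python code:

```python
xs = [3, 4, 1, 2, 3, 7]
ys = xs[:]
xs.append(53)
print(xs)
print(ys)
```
[3, 4, 1, 2, 3, 7, 53]
[3, 4, 1, 2, 3, 7]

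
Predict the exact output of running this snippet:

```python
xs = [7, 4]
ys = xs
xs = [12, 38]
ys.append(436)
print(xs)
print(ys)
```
[12, 38]
[7, 4, 436]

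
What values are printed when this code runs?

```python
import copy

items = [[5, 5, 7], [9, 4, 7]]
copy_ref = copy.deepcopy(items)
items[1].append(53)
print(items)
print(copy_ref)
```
[[5, 5, 7], [9, 4, 7, 53]]
[[5, 5, 7], [9, 4, 7]]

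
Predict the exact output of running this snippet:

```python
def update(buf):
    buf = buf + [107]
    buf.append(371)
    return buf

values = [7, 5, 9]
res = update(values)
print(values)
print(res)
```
[7, 5, 9]
[7, 5, 9, 107, 371]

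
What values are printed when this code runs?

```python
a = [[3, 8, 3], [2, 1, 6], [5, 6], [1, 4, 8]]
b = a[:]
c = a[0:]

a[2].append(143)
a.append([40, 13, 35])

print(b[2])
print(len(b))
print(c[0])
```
[5, 6, 143]
4
[3, 8, 3]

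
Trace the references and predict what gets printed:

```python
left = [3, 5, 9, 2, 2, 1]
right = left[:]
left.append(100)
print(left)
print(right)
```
[3, 5, 9, 2, 2, 1, 100]
[3, 5, 9, 2, 2, 1]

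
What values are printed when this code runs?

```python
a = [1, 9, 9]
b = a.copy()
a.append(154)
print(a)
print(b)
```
[1, 9, 9, 154]
[1, 9, 9]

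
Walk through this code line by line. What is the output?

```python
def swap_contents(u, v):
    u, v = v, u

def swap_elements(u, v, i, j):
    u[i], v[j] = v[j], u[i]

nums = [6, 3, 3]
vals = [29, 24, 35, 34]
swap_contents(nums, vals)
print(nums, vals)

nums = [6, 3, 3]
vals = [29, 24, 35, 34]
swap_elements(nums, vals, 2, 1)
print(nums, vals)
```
[6, 3, 3] [29, 24, 35, 34]
[6, 3, 24] [29, 3, 35, 34]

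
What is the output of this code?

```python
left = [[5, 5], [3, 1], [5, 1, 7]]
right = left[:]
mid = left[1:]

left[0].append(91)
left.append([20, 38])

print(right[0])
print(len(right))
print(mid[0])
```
[5, 5, 91]
3
[3, 1]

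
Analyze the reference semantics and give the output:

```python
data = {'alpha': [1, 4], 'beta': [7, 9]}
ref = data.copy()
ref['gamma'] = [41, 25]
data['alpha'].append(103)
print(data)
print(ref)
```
{'alpha': [1, 4, 103], 'beta': [7, 9]}
{'alpha': [1, 4, 103], 'beta': [7, 9], 'gamma': [41, 25]}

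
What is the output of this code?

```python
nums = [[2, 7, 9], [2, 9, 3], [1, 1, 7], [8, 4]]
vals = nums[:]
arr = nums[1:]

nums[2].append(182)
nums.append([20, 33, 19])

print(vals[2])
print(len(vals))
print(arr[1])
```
[1, 1, 7, 182]
4
[1, 1, 7, 182]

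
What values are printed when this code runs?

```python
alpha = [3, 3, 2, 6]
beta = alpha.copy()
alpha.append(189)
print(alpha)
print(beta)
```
[3, 3, 2, 6, 189]
[3, 3, 2, 6]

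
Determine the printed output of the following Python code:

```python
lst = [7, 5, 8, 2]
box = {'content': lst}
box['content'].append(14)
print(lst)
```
[7, 5, 8, 2, 14]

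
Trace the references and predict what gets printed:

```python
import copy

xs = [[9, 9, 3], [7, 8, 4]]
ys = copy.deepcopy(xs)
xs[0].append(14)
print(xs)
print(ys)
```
[[9, 9, 3, 14], [7, 8, 4]]
[[9, 9, 3], [7, 8, 4]]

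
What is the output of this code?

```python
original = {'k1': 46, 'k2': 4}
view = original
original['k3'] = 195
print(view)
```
{'k1': 46, 'k2': 4, 'k3': 195}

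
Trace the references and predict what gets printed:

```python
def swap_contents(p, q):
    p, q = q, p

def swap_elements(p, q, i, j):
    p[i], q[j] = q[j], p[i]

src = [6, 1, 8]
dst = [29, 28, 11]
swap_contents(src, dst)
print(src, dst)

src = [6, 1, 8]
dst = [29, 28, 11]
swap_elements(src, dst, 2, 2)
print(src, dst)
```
[6, 1, 8] [29, 28, 11]
[6, 1, 11] [29, 28, 8]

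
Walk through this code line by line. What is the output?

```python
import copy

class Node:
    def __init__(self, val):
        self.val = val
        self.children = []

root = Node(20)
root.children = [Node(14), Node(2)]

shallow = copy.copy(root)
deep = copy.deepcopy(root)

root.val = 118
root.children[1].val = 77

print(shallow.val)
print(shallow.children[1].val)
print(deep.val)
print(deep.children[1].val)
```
20
77
20
2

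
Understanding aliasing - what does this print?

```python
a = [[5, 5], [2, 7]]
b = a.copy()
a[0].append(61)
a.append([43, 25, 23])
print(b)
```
[[5, 5, 61], [2, 7]]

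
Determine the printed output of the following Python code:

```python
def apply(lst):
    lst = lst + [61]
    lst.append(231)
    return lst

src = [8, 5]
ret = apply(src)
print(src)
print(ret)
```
[8, 5]
[8, 5, 61, 231]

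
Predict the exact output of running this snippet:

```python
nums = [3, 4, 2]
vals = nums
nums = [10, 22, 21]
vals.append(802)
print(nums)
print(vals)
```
[10, 22, 21]
[3, 4, 2, 802]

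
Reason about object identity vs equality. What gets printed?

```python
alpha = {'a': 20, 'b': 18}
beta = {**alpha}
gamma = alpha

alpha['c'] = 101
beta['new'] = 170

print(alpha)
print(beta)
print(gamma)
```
{'a': 20, 'b': 18, 'c': 101}
{'a': 20, 'b': 18, 'new': 170}
{'a': 20, 'b': 18, 'c': 101}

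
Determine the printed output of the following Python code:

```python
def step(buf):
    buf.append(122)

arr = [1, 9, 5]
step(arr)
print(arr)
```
[1, 9, 5, 122]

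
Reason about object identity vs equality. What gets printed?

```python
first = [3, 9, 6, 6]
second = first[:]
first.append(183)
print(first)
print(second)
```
[3, 9, 6, 6, 183]
[3, 9, 6, 6]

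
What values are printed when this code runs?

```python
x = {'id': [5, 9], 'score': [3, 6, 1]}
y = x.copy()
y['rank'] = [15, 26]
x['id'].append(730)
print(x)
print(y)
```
{'id': [5, 9, 730], 'score': [3, 6, 1]}
{'id': [5, 9, 730], 'score': [3, 6, 1], 'rank': [15, 26]}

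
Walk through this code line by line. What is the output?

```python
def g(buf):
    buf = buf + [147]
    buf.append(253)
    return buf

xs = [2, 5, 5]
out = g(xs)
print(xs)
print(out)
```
[2, 5, 5]
[2, 5, 5, 147, 253]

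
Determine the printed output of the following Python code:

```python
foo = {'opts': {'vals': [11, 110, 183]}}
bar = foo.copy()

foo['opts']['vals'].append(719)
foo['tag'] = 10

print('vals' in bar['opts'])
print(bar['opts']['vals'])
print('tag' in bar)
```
True
[11, 110, 183, 719]
False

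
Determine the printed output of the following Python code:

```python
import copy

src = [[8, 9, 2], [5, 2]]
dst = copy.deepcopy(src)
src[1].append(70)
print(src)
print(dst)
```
[[8, 9, 2], [5, 2, 70]]
[[8, 9, 2], [5, 2]]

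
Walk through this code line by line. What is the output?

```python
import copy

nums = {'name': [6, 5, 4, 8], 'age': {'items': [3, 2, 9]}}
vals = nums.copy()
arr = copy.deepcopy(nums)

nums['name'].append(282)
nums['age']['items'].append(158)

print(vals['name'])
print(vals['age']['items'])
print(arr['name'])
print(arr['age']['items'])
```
[6, 5, 4, 8, 282]
[3, 2, 9, 158]
[6, 5, 4, 8]
[3, 2, 9]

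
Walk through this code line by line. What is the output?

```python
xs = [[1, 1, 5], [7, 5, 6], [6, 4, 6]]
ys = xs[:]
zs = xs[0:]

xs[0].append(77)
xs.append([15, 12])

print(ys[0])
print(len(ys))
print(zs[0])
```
[1, 1, 5, 77]
3
[1, 1, 5, 77]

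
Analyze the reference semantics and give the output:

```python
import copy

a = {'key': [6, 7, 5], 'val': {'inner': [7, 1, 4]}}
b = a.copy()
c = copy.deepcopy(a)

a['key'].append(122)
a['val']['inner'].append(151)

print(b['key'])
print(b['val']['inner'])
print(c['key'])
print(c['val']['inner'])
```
[6, 7, 5, 122]
[7, 1, 4, 151]
[6, 7, 5]
[7, 1, 4]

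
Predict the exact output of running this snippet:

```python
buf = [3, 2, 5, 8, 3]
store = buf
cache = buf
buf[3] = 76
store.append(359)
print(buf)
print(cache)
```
[3, 2, 5, 76, 3, 359]
[3, 2, 5, 76, 3, 359]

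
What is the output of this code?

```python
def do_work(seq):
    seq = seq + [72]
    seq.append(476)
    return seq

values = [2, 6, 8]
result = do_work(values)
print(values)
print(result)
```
[2, 6, 8]
[2, 6, 8, 72, 476]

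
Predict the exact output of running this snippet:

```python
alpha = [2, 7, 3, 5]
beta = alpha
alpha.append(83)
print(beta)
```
[2, 7, 3, 5, 83]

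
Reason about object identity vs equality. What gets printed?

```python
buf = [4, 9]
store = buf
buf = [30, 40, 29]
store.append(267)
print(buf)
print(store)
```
[30, 40, 29]
[4, 9, 267]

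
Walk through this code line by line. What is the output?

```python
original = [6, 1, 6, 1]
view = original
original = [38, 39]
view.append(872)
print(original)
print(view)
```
[38, 39]
[6, 1, 6, 1, 872]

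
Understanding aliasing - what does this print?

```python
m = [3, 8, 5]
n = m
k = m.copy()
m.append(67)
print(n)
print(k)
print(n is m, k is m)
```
[3, 8, 5, 67]
[3, 8, 5]
True False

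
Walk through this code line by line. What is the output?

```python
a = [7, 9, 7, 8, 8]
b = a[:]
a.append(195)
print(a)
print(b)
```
[7, 9, 7, 8, 8, 195]
[7, 9, 7, 8, 8]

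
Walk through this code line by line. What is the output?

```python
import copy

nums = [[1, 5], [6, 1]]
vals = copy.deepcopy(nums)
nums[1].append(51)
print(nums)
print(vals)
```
[[1, 5], [6, 1, 51]]
[[1, 5], [6, 1]]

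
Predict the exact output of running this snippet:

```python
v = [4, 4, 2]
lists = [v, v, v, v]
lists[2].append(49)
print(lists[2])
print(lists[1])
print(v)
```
[4, 4, 2, 49]
[4, 4, 2, 49]
[4, 4, 2, 49]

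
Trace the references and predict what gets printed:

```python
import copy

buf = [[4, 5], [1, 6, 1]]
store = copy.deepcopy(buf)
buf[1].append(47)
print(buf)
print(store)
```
[[4, 5], [1, 6, 1, 47]]
[[4, 5], [1, 6, 1]]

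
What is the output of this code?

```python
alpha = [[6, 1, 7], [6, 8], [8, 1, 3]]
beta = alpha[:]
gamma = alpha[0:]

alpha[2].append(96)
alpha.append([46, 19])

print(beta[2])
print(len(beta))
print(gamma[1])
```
[8, 1, 3, 96]
3
[6, 8]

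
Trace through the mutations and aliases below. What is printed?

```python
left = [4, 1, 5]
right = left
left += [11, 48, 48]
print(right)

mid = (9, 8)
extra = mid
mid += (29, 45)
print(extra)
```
[4, 1, 5, 11, 48, 48]
(9, 8)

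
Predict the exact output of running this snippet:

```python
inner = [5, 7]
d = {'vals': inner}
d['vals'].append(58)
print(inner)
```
[5, 7, 58]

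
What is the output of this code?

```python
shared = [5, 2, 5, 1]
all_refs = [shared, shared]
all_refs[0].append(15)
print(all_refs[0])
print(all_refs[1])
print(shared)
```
[5, 2, 5, 1, 15]
[5, 2, 5, 1, 15]
[5, 2, 5, 1, 15]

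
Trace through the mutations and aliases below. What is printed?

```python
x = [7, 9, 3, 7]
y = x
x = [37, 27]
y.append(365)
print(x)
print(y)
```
[37, 27]
[7, 9, 3, 7, 365]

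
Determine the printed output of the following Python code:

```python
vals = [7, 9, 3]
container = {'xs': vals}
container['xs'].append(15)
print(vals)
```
[7, 9, 3, 15]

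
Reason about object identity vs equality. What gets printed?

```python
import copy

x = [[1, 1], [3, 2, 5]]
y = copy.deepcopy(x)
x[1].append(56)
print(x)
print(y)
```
[[1, 1], [3, 2, 5, 56]]
[[1, 1], [3, 2, 5]]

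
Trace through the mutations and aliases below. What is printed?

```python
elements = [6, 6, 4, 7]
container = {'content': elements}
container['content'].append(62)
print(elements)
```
[6, 6, 4, 7, 62]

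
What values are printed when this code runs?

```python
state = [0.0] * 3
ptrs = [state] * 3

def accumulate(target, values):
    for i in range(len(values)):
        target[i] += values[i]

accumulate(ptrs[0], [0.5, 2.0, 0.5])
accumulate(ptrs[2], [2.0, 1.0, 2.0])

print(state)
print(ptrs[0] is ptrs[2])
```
[2.5, 3.0, 2.5]
True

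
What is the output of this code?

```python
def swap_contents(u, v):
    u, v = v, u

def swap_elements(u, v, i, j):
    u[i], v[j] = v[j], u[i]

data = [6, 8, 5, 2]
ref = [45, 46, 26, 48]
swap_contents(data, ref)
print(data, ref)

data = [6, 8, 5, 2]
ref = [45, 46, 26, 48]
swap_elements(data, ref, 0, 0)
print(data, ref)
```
[6, 8, 5, 2] [45, 46, 26, 48]
[45, 8, 5, 2] [6, 46, 26, 48]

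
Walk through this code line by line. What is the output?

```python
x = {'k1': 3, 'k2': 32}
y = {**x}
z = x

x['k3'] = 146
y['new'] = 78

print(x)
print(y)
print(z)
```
{'k1': 3, 'k2': 32, 'k3': 146}
{'k1': 3, 'k2': 32, 'new': 78}
{'k1': 3, 'k2': 32, 'k3': 146}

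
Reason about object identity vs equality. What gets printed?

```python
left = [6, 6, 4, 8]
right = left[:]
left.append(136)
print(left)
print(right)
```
[6, 6, 4, 8, 136]
[6, 6, 4, 8]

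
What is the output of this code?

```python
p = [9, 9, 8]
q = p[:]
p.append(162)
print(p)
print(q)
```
[9, 9, 8, 162]
[9, 9, 8]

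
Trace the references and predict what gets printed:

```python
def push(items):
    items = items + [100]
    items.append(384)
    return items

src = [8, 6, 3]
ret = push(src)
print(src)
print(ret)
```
[8, 6, 3]
[8, 6, 3, 100, 384]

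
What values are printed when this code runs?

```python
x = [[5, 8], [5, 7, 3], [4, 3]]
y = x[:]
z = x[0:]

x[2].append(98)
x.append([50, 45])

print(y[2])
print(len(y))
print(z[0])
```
[4, 3, 98]
3
[5, 8]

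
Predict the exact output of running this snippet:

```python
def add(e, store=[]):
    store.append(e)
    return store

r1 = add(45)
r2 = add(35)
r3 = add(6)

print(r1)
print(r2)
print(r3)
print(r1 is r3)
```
[45, 35, 6]
[45, 35, 6]
[45, 35, 6]
True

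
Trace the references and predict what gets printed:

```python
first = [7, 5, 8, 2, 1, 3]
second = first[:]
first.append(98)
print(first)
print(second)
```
[7, 5, 8, 2, 1, 3, 98]
[7, 5, 8, 2, 1, 3]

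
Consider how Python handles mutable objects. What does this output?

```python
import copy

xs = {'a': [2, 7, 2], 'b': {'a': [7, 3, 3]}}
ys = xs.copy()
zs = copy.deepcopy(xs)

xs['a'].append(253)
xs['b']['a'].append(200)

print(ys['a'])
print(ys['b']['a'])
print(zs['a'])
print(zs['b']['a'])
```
[2, 7, 2, 253]
[7, 3, 3, 200]
[2, 7, 2]
[7, 3, 3]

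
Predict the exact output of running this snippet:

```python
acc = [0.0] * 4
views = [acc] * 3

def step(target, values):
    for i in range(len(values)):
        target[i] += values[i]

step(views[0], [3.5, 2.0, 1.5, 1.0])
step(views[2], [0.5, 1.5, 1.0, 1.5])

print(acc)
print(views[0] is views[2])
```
[4.0, 3.5, 2.5, 2.5]
True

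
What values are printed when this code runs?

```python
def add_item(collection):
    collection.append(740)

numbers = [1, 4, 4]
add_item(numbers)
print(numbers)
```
[1, 4, 4, 740]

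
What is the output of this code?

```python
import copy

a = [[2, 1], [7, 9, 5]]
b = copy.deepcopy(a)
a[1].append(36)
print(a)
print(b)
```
[[2, 1], [7, 9, 5, 36]]
[[2, 1], [7, 9, 5]]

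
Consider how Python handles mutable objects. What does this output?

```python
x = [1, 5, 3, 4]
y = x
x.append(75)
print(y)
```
[1, 5, 3, 4, 75]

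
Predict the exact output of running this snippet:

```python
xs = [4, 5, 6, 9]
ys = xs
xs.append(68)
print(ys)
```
[4, 5, 6, 9, 68]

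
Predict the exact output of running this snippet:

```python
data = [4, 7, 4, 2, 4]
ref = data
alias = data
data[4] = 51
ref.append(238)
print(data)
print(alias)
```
[4, 7, 4, 2, 51, 238]
[4, 7, 4, 2, 51, 238]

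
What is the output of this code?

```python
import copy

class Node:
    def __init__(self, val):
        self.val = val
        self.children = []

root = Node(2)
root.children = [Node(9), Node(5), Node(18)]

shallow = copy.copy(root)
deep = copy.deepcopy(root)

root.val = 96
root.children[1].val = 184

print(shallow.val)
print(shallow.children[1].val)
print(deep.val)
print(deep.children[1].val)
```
2
184
2
5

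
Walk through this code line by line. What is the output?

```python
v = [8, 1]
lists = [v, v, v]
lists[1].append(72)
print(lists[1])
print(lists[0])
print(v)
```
[8, 1, 72]
[8, 1, 72]
[8, 1, 72]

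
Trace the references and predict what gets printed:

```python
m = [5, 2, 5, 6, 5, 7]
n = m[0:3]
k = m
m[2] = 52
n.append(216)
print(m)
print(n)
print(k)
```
[5, 2, 52, 6, 5, 7]
[5, 2, 5, 216]
[5, 2, 52, 6, 5, 7]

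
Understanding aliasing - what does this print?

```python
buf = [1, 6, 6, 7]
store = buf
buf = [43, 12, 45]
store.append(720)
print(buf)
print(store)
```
[43, 12, 45]
[1, 6, 6, 7, 720]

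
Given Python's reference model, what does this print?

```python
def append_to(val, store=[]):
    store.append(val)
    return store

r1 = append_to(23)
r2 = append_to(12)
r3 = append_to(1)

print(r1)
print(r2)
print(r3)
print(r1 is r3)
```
[23, 12, 1]
[23, 12, 1]
[23, 12, 1]
True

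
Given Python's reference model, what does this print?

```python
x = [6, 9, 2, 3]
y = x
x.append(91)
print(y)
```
[6, 9, 2, 3, 91]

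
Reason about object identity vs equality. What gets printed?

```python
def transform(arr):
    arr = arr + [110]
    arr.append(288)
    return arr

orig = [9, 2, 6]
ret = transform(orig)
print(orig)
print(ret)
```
[9, 2, 6]
[9, 2, 6, 110, 288]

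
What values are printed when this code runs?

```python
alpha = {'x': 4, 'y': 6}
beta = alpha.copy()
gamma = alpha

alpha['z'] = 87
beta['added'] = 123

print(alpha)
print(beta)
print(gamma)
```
{'x': 4, 'y': 6, 'z': 87}
{'x': 4, 'y': 6, 'added': 123}
{'x': 4, 'y': 6, 'z': 87}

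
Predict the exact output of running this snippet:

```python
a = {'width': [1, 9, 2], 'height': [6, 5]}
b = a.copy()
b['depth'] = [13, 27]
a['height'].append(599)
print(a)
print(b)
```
{'width': [1, 9, 2], 'height': [6, 5, 599]}
{'width': [1, 9, 2], 'height': [6, 5, 599], 'depth': [13, 27]}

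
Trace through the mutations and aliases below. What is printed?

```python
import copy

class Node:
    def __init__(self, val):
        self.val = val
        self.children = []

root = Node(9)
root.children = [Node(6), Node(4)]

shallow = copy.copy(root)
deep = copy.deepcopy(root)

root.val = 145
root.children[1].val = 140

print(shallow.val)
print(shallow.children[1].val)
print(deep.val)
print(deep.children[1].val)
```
9
140
9
4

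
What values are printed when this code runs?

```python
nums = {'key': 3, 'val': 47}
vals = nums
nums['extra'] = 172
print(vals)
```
{'key': 3, 'val': 47, 'extra': 172}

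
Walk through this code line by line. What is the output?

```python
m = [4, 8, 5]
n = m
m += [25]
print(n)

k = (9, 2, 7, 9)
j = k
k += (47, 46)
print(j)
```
[4, 8, 5, 25]
(9, 2, 7, 9)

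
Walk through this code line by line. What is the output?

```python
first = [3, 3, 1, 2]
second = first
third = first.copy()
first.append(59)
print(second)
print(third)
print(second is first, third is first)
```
[3, 3, 1, 2, 59]
[3, 3, 1, 2]
True False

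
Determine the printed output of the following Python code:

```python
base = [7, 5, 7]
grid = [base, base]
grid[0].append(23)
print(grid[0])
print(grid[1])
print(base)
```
[7, 5, 7, 23]
[7, 5, 7, 23]
[7, 5, 7, 23]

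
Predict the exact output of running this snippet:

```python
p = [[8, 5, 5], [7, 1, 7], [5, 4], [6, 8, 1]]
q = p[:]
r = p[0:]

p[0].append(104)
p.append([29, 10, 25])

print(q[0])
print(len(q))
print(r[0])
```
[8, 5, 5, 104]
4
[8, 5, 5, 104]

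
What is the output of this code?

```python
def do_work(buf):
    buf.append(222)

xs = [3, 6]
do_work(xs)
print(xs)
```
[3, 6, 222]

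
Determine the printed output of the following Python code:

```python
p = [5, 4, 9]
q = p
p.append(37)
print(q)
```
[5, 4, 9, 37]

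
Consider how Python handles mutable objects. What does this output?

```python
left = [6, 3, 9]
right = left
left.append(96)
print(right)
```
[6, 3, 9, 96]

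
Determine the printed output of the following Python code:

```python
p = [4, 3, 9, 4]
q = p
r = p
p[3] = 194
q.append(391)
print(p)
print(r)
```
[4, 3, 9, 194, 391]
[4, 3, 9, 194, 391]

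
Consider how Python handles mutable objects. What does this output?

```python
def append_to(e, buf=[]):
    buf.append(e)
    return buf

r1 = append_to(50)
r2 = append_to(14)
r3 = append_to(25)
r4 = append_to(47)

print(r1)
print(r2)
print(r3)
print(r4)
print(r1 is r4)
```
[50, 14, 25, 47]
[50, 14, 25, 47]
[50, 14, 25, 47]
[50, 14, 25, 47]
True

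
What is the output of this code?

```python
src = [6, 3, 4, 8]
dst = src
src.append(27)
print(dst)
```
[6, 3, 4, 8, 27]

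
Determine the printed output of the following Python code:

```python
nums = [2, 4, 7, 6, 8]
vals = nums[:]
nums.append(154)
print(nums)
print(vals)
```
[2, 4, 7, 6, 8, 154]
[2, 4, 7, 6, 8]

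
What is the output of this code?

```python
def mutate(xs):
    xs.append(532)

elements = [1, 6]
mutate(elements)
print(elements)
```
[1, 6, 532]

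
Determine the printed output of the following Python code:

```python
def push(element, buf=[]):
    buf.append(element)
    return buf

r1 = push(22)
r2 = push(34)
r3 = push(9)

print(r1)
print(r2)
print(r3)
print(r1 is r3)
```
[22, 34, 9]
[22, 34, 9]
[22, 34, 9]
True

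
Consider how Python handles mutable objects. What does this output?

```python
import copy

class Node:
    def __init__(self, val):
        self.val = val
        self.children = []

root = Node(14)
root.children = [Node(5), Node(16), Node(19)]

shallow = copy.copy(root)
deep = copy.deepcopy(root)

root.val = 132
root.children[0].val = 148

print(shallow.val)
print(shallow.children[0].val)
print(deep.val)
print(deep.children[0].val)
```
14
148
14
5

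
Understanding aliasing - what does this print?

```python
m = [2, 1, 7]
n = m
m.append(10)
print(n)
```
[2, 1, 7, 10]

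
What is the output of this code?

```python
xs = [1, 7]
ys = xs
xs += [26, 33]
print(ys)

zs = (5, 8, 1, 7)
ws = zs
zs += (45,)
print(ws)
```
[1, 7, 26, 33]
(5, 8, 1, 7)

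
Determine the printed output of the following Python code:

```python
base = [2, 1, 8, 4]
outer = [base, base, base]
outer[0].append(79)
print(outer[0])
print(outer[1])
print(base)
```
[2, 1, 8, 4, 79]
[2, 1, 8, 4, 79]
[2, 1, 8, 4, 79]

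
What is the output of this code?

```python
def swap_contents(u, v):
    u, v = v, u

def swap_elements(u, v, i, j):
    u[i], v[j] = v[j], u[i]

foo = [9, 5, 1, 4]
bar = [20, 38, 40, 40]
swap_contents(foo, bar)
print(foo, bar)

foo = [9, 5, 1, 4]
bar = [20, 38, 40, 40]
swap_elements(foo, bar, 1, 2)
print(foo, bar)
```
[9, 5, 1, 4] [20, 38, 40, 40]
[9, 40, 1, 4] [20, 38, 5, 40]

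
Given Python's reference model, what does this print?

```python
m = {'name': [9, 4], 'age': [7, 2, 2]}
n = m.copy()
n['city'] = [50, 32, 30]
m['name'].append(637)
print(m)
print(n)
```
{'name': [9, 4, 637], 'age': [7, 2, 2]}
{'name': [9, 4, 637], 'age': [7, 2, 2], 'city': [50, 32, 30]}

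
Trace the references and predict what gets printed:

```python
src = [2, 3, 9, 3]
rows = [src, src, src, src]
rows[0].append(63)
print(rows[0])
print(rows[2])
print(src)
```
[2, 3, 9, 3, 63]
[2, 3, 9, 3, 63]
[2, 3, 9, 3, 63]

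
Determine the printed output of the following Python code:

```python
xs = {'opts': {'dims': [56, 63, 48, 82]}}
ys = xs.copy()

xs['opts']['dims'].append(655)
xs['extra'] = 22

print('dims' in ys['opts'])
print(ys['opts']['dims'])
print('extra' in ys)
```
True
[56, 63, 48, 82, 655]
False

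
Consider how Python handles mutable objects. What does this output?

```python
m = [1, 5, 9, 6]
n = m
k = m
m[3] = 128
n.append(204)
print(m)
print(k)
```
[1, 5, 9, 128, 204]
[1, 5, 9, 128, 204]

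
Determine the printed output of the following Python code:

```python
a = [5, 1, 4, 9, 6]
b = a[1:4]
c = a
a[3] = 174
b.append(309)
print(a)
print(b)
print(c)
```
[5, 1, 4, 174, 6]
[1, 4, 9, 309]
[5, 1, 4, 174, 6]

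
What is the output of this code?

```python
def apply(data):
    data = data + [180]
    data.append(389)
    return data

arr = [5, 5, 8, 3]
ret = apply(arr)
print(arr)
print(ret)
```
[5, 5, 8, 3]
[5, 5, 8, 3, 180, 389]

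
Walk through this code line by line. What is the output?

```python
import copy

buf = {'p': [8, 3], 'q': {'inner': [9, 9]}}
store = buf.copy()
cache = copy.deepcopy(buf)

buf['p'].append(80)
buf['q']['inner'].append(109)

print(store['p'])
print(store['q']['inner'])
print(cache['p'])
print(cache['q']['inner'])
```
[8, 3, 80]
[9, 9, 109]
[8, 3]
[9, 9]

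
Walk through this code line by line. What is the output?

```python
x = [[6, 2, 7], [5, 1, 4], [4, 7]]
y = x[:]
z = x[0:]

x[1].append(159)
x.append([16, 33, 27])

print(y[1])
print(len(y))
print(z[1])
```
[5, 1, 4, 159]
3
[5, 1, 4, 159]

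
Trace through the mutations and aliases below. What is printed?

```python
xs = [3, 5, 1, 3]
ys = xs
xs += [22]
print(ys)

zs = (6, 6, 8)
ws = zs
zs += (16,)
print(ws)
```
[3, 5, 1, 3, 22]
(6, 6, 8)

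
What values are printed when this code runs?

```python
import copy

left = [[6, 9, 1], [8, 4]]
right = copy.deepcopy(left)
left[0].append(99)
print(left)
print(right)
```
[[6, 9, 1, 99], [8, 4]]
[[6, 9, 1], [8, 4]]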